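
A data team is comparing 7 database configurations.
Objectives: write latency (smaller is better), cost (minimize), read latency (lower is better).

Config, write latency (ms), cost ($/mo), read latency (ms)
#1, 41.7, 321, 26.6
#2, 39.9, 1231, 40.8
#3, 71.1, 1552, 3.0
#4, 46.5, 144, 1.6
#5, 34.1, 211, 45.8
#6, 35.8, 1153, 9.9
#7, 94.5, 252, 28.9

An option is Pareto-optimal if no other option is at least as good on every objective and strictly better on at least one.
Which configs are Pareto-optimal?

#1, #4, #5, #6

#1: not dominated.
#2: dominated by #6 (write latency 35.8≤39.9, cost 1153≤1231, read latency 9.9≤40.8).
#3: dominated by #4 (write latency 46.5≤71.1, cost 144≤1552, read latency 1.6≤3.0).
#4: not dominated (best cost).
#5: not dominated (best write latency).
#6: not dominated.
#7: dominated by #4 (write latency 46.5≤94.5, cost 144≤252, read latency 1.6≤28.9).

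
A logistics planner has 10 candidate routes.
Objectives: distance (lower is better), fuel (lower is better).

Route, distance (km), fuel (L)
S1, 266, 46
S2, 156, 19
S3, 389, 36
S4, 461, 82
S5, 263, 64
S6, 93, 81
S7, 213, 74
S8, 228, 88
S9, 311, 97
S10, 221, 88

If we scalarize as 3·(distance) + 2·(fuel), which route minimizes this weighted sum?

S1: 3·266 + 2·46 = 890
S2: 3·156 + 2·19 = 506
S3: 3·389 + 2·36 = 1239
S4: 3·461 + 2·82 = 1547
S5: 3·263 + 2·64 = 917
S6: 3·93 + 2·81 = 441
S7: 3·213 + 2·74 = 787
S8: 3·228 + 2·88 = 860
S9: 3·311 + 2·97 = 1127
S10: 3·221 + 2·88 = 839
Lowest: S6 at 441.

S6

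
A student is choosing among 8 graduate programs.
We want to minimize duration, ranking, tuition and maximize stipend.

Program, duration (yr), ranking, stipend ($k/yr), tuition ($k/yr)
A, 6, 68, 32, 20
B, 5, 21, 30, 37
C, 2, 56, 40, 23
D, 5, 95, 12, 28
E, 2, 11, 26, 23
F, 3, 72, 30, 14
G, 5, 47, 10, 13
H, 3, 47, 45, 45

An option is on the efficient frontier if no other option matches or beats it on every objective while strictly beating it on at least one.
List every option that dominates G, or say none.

none

A: worse on duration (6 vs 5).
B: worse on tuition (37 vs 13).
C: worse on ranking (56 vs 47).
D: worse on ranking (95 vs 47).
E: worse on tuition (23 vs 13).
F: worse on ranking (72 vs 47).
H: worse on tuition (45 vs 13).
No option dominates G.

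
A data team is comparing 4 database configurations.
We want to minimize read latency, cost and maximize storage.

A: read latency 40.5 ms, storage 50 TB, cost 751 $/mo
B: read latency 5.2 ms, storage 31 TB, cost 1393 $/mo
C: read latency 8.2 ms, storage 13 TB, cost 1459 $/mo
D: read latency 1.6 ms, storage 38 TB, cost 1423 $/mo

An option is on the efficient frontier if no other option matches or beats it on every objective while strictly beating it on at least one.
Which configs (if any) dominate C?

B: read latency 5.2≤8.2, storage 31≥13, cost 1393≤1459 — dominates C.
D: read latency 1.6≤8.2, storage 38≥13, cost 1423≤1459 — dominates C.
Others (A) are each worse than C on at least one objective.

B, D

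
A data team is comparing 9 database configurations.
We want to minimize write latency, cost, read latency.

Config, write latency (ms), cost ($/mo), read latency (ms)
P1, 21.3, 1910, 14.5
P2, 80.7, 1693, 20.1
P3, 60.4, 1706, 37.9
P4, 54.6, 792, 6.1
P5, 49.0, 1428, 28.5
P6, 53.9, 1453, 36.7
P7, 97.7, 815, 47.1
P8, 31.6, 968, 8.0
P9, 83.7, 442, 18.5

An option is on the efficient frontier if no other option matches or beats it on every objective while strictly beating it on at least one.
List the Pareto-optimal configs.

P1, P4, P8, P9

P1: not dominated (best write latency).
P2: dominated by P4 (write latency 54.6≤80.7, cost 792≤1693, read latency 6.1≤20.1).
P3: dominated by P4 (write latency 54.6≤60.4, cost 792≤1706, read latency 6.1≤37.9).
P4: not dominated (best read latency).
P5: dominated by P8 (write latency 31.6≤49.0, cost 968≤1428, read latency 8.0≤28.5).
P6: dominated by P5 (write latency 49.0≤53.9, cost 1428≤1453, read latency 28.5≤36.7).
P7: dominated by P4 (write latency 54.6≤97.7, cost 792≤815, read latency 6.1≤47.1).
P8: not dominated.
P9: not dominated (best cost).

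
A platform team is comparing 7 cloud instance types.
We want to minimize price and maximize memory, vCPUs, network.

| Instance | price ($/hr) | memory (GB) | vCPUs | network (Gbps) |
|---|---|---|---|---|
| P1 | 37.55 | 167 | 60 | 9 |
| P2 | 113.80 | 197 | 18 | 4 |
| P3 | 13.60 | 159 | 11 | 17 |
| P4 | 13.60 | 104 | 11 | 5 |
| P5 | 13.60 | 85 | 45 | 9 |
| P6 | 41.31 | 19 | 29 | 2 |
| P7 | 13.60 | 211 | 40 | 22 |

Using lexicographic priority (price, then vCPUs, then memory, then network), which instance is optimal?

First minimize price: best is 13.60, kept {P3, P4, P5, P7}.
Then maximize vCPUs: best is 45, kept {P5}.

P5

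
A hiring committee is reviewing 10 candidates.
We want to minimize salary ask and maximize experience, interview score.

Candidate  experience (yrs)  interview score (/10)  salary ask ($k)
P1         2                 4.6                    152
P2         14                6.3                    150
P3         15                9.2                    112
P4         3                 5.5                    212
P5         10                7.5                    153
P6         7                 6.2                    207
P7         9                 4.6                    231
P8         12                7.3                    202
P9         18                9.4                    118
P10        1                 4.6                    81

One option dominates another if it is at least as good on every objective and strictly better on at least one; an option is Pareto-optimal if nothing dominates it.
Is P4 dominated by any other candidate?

Yes

P2 vs P4: experience 14≥3, interview score 6.3≥5.5, salary ask 150≤212 — P2 is at least as good on every objective and strictly better on at least one, so P2 dominates P4.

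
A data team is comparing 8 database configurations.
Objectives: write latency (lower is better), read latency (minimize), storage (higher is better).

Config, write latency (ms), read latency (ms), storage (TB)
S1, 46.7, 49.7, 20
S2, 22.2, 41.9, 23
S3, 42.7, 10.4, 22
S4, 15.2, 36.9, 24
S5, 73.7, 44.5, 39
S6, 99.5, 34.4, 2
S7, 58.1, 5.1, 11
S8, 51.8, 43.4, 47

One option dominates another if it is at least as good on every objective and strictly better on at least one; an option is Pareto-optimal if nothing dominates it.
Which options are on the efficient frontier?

S1: dominated by S2 (write latency 22.2≤46.7, read latency 41.9≤49.7, storage 23≥20).
S2: dominated by S4 (write latency 15.2≤22.2, read latency 36.9≤41.9, storage 24≥23).
S3: not dominated.
S4: not dominated (best write latency).
S5: dominated by S8 (write latency 51.8≤73.7, read latency 43.4≤44.5, storage 47≥39).
S6: dominated by S3 (write latency 42.7≤99.5, read latency 10.4≤34.4, storage 22≥2).
S7: not dominated (best read latency).
S8: not dominated (best storage).

S3, S4, S7, S8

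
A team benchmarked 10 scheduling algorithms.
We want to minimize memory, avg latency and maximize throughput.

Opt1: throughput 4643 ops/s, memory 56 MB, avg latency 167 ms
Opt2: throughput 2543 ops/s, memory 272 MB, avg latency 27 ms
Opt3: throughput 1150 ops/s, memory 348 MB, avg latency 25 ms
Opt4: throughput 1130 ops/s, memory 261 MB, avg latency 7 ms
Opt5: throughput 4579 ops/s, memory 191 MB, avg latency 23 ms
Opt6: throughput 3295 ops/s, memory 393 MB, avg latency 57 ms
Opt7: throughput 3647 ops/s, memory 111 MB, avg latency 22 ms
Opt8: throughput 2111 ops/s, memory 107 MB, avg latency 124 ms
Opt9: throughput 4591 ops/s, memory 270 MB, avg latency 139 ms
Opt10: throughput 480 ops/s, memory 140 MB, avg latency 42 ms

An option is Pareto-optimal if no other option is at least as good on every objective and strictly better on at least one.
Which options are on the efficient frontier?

Opt1, Opt4, Opt5, Opt7, Opt8, Opt9

Opt1: not dominated (best throughput).
Opt2: dominated by Opt5 (throughput 4579≥2543, memory 191≤272, avg latency 23≤27).
Opt3: dominated by Opt5 (throughput 4579≥1150, memory 191≤348, avg latency 23≤25).
Opt4: not dominated (best avg latency).
Opt5: not dominated.
Opt6: dominated by Opt5 (throughput 4579≥3295, memory 191≤393, avg latency 23≤57).
Opt7: not dominated.
Opt8: not dominated.
Opt9: not dominated.
Opt10: dominated by Opt7 (throughput 3647≥480, memory 111≤140, avg latency 22≤42).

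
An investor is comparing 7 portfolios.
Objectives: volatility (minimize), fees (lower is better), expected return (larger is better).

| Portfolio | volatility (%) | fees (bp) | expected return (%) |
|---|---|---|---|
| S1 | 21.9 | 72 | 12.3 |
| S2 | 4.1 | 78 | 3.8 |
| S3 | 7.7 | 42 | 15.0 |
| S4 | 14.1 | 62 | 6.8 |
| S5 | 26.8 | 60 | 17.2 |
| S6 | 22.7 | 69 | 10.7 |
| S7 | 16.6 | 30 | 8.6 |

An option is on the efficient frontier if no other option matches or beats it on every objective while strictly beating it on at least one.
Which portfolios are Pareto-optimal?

S1: dominated by S3 (volatility 7.7≤21.9, fees 42≤72, expected return 15.0≥12.3).
S2: not dominated (best volatility).
S3: not dominated.
S4: dominated by S3 (volatility 7.7≤14.1, fees 42≤62, expected return 15.0≥6.8).
S5: not dominated (best expected return).
S6: dominated by S3 (volatility 7.7≤22.7, fees 42≤69, expected return 15.0≥10.7).
S7: not dominated (best fees).

S2, S3, S5, S7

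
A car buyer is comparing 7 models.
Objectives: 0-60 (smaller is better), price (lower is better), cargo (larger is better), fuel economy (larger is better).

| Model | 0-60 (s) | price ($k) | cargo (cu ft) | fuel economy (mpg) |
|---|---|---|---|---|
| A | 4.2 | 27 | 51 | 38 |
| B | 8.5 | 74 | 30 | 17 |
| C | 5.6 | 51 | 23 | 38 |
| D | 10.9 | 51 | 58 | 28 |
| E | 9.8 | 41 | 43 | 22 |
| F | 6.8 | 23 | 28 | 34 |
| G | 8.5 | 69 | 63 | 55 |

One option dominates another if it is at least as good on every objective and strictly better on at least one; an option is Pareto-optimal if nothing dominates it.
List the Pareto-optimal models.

A, D, F, G

A: not dominated (best 0-60).
B: dominated by A (0-60 4.2≤8.5, price 27≤74, cargo 51≥30, fuel economy 38≥17).
C: dominated by A (0-60 4.2≤5.6, price 27≤51, cargo 51≥23, fuel economy 38≥38).
D: not dominated.
E: dominated by A (0-60 4.2≤9.8, price 27≤41, cargo 51≥43, fuel economy 38≥22).
F: not dominated (best price).
G: not dominated (best cargo).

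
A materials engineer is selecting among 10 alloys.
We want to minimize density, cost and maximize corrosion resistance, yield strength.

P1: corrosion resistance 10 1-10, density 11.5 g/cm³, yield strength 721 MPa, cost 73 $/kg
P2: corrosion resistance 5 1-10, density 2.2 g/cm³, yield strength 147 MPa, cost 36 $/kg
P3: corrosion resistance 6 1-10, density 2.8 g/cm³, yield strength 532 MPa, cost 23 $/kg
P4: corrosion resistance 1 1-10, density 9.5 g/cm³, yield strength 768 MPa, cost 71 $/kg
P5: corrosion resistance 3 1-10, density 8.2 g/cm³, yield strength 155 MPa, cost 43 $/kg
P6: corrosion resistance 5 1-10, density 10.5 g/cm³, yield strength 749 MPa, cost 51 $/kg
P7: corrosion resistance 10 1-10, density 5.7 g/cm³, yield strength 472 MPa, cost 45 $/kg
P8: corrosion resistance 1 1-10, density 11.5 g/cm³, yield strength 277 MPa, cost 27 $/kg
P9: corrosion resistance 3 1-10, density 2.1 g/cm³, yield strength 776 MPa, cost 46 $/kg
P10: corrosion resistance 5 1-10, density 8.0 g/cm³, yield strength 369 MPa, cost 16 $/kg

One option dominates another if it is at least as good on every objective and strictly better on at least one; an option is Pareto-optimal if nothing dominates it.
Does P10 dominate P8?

Yes

P10 vs P8: corrosion resistance 5≥1, density 8.0≤11.5, yield strength 369≥277, cost 16≤27 — P10 is at least as good on every objective with at least one strict improvement.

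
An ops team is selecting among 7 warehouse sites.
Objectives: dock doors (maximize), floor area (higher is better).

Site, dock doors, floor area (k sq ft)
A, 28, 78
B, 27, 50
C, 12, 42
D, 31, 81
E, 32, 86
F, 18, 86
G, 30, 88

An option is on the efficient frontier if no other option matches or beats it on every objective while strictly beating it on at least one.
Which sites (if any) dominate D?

E: dock doors 32≥31, floor area 86≥81 — dominates D.
Others (A, B, C, F, G) are each worse than D on at least one objective.

E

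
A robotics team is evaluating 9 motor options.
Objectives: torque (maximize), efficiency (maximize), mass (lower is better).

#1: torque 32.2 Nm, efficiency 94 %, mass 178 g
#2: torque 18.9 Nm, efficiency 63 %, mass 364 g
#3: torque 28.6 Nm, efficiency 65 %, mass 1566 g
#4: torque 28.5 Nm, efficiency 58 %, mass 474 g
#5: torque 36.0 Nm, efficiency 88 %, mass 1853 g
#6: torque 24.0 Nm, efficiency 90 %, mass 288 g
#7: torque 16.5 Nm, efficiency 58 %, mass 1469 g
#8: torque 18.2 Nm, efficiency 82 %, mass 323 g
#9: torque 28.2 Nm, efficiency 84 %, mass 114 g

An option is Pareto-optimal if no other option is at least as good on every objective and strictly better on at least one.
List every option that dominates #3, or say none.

#1

#1: torque 32.2≥28.6, efficiency 94≥65, mass 178≤1566 — dominates #3.
Others (#2, #4, #5, #6, #7, #8, #9) are each worse than #3 on at least one objective.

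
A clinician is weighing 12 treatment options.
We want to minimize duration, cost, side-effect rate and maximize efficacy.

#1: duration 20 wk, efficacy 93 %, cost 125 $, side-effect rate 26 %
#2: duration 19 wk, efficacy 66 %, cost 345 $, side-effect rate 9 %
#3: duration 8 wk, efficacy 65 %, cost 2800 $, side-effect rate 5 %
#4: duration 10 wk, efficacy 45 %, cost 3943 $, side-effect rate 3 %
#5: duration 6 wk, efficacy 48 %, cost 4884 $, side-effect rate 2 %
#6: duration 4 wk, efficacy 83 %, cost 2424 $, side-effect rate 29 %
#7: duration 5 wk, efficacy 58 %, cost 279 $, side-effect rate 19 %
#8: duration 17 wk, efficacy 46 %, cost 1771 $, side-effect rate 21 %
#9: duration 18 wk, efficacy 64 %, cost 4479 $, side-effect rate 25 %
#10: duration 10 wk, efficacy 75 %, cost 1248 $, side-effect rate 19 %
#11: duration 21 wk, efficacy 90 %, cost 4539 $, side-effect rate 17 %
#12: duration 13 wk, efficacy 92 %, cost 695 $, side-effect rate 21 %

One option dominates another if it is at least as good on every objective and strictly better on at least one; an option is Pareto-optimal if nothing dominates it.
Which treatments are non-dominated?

#1, #2, #3, #4, #5, #6, #7, #10, #11, #12

#1: not dominated (best efficacy).
#2: not dominated.
#3: not dominated.
#4: not dominated.
#5: not dominated (best side-effect rate).
#6: not dominated (best duration).
#7: not dominated.
#8: dominated by #7 (duration 5≤17, efficacy 58≥46, cost 279≤1771, side-effect rate 19≤21).
#9: dominated by #3 (duration 8≤18, efficacy 65≥64, cost 2800≤4479, side-effect rate 5≤25).
#10: not dominated.
#11: not dominated.
#12: not dominated.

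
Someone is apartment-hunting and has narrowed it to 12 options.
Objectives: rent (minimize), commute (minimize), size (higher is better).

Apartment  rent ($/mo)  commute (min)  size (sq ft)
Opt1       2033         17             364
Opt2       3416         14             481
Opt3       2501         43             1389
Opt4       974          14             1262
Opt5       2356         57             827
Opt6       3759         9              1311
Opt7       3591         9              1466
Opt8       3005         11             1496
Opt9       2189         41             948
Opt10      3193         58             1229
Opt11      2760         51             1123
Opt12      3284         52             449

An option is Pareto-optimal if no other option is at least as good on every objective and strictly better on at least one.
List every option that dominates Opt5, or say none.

Opt4, Opt9

Opt4: rent 974≤2356, commute 14≤57, size 1262≥827 — dominates Opt5.
Opt9: rent 2189≤2356, commute 41≤57, size 948≥827 — dominates Opt5.
Others (Opt1, Opt2, Opt3, Opt6, Opt7, Opt8, Opt10, Opt11, Opt12) are each worse than Opt5 on at least one objective.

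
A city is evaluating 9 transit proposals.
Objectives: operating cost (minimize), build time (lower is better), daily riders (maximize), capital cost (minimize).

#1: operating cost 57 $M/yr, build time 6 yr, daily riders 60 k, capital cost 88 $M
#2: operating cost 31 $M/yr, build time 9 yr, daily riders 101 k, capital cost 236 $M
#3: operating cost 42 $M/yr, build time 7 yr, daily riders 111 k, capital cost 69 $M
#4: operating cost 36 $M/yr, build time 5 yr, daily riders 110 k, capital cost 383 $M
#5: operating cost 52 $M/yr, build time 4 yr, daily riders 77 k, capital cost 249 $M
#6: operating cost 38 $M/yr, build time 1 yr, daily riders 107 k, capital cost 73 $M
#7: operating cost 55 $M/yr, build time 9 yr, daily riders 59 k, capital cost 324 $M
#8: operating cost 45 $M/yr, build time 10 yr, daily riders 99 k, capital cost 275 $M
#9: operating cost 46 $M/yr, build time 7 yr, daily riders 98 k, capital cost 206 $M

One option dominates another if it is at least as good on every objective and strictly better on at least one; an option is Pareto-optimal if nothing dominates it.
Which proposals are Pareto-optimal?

#1: dominated by #6 (operating cost 38≤57, build time 1≤6, daily riders 107≥60, capital cost 73≤88).
#2: not dominated (best operating cost).
#3: not dominated (best daily riders).
#4: not dominated.
#5: dominated by #6 (operating cost 38≤52, build time 1≤4, daily riders 107≥77, capital cost 73≤249).
#6: not dominated (best build time).
#7: dominated by #2 (operating cost 31≤55, build time 9≤9, daily riders 101≥59, capital cost 236≤324).
#8: dominated by #2 (operating cost 31≤45, build time 9≤10, daily riders 101≥99, capital cost 236≤275).
#9: dominated by #3 (operating cost 42≤46, build time 7≤7, daily riders 111≥98, capital cost 69≤206).

#2, #3, #4, #6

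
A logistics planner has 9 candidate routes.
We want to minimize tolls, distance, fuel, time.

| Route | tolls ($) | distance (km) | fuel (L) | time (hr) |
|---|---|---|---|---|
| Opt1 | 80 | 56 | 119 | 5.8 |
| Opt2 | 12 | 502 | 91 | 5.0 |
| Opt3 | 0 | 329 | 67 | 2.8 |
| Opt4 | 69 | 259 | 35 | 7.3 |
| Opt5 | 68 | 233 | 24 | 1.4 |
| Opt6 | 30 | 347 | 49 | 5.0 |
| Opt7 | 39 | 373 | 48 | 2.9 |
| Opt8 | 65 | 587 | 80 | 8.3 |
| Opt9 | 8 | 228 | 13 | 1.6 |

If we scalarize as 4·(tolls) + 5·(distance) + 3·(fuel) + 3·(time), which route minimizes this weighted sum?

Opt1: 4·80 + 5·56 + 3·119 + 3·5.8 = 974.4
Opt2: 4·12 + 5·502 + 3·91 + 3·5.0 = 2846.0
Opt3: 4·0 + 5·329 + 3·67 + 3·2.8 = 1854.4
Opt4: 4·69 + 5·259 + 3·35 + 3·7.3 = 1697.9
Opt5: 4·68 + 5·233 + 3·24 + 3·1.4 = 1513.2
Opt6: 4·30 + 5·347 + 3·49 + 3·5.0 = 2017.0
Opt7: 4·39 + 5·373 + 3·48 + 3·2.9 = 2173.7
Opt8: 4·65 + 5·587 + 3·80 + 3·8.3 = 3459.9
Opt9: 4·8 + 5·228 + 3·13 + 3·1.6 = 1215.8
Lowest: Opt1 at 974.4.

Opt1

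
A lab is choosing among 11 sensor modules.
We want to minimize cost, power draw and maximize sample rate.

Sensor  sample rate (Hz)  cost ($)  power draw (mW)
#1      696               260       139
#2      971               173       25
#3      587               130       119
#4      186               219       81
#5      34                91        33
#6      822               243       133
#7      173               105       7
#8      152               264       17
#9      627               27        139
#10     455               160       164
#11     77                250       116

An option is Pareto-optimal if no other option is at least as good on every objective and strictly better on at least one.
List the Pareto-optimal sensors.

#2, #3, #5, #7, #9

#1: dominated by #2 (sample rate 971≥696, cost 173≤260, power draw 25≤139).
#2: not dominated (best sample rate).
#3: not dominated.
#4: dominated by #2 (sample rate 971≥186, cost 173≤219, power draw 25≤81).
#5: not dominated.
#6: dominated by #2 (sample rate 971≥822, cost 173≤243, power draw 25≤133).
#7: not dominated (best power draw).
#8: dominated by #7 (sample rate 173≥152, cost 105≤264, power draw 7≤17).
#9: not dominated (best cost).
#10: dominated by #3 (sample rate 587≥455, cost 130≤160, power draw 119≤164).
#11: dominated by #2 (sample rate 971≥77, cost 173≤250, power draw 25≤116).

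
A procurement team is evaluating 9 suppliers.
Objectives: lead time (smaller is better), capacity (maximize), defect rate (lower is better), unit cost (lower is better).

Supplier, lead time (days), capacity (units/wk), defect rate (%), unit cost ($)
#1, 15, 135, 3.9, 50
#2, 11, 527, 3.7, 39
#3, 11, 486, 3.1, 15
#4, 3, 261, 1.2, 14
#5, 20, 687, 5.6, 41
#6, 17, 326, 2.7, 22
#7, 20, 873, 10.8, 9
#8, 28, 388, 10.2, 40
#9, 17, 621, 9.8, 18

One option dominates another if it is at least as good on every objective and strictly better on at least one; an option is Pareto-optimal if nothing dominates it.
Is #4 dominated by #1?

#1 vs #4: #1 is worse on lead time (15 vs 3), so it does not dominate #4.

No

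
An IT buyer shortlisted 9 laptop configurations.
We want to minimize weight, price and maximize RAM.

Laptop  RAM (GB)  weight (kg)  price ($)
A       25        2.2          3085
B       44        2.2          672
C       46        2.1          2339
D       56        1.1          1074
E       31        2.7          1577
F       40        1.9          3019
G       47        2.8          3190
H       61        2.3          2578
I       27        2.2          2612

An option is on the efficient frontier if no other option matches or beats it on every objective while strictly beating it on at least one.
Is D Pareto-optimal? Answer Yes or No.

A: worse on RAM (25 vs 56).
B: worse on RAM (44 vs 56).
C: worse on RAM (46 vs 56).
E: worse on RAM (31 vs 56).
F: worse on RAM (40 vs 56).
G: worse on RAM (47 vs 56).
H: worse on weight (2.3 vs 1.1).
I: worse on RAM (27 vs 56).
No option is at least as good as D on every objective and strictly better on one.

Yes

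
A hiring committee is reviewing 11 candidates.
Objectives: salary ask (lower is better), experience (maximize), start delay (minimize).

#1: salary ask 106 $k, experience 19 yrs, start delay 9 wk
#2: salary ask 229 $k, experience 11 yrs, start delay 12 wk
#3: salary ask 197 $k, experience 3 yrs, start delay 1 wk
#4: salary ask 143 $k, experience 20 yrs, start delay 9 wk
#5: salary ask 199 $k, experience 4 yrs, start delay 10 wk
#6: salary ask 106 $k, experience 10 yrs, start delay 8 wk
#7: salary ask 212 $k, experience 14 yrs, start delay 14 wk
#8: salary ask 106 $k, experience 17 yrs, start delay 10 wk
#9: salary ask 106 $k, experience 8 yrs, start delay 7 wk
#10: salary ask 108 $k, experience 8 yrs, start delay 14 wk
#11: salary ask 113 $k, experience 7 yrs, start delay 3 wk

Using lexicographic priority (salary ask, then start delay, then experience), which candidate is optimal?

First minimize salary ask: best is 106, kept {#1, #6, #8, #9}.
Then minimize start delay: best is 7, kept {#9}.

#9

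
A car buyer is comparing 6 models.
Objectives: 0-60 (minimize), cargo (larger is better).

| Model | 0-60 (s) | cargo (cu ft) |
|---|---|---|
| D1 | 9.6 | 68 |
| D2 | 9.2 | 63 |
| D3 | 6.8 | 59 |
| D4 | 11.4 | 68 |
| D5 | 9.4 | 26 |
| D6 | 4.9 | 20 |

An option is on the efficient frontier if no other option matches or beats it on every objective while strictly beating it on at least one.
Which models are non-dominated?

D1, D2, D3, D6

D1: not dominated.
D2: not dominated.
D3: not dominated.
D4: dominated by D1 (0-60 9.6≤11.4, cargo 68≥68).
D5: dominated by D2 (0-60 9.2≤9.4, cargo 63≥26).
D6: not dominated (best 0-60).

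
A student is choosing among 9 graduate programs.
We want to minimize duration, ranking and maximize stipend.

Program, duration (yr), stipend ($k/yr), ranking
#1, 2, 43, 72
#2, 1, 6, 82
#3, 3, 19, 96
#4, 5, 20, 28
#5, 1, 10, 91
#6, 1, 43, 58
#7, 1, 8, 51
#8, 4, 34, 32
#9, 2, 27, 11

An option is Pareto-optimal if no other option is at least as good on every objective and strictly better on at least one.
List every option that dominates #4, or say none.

#9

#9: duration 2≤5, stipend 27≥20, ranking 11≤28 — dominates #4.
Others (#1, #2, #3, #5, #6, #7, #8) are each worse than #4 on at least one objective.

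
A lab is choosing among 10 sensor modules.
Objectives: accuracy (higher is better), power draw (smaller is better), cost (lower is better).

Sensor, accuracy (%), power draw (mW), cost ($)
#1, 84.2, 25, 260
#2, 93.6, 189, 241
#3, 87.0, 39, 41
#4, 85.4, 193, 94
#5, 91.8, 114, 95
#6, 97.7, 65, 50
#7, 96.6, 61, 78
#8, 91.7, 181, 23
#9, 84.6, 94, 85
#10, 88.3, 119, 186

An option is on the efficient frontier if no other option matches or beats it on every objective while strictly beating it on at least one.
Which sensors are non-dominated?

#1: not dominated (best power draw).
#2: dominated by #6 (accuracy 97.7≥93.6, power draw 65≤189, cost 50≤241).
#3: not dominated.
#4: dominated by #3 (accuracy 87.0≥85.4, power draw 39≤193, cost 41≤94).
#5: dominated by #6 (accuracy 97.7≥91.8, power draw 65≤114, cost 50≤95).
#6: not dominated (best accuracy).
#7: not dominated.
#8: not dominated (best cost).
#9: dominated by #3 (accuracy 87.0≥84.6, power draw 39≤94, cost 41≤85).
#10: dominated by #5 (accuracy 91.8≥88.3, power draw 114≤119, cost 95≤186).

#1, #3, #6, #7, #8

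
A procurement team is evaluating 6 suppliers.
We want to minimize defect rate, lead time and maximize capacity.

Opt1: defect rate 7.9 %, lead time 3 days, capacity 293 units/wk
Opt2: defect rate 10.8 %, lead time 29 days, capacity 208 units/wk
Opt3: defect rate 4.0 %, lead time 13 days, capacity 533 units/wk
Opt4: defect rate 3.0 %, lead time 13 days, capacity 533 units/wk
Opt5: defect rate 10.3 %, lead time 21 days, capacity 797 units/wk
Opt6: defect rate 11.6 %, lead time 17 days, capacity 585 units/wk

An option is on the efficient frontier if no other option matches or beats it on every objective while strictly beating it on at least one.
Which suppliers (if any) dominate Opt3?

Opt4

Opt4: defect rate 3.0≤4.0, lead time 13≤13, capacity 533≥533 — dominates Opt3.
Others (Opt1, Opt2, Opt5, Opt6) are each worse than Opt3 on at least one objective.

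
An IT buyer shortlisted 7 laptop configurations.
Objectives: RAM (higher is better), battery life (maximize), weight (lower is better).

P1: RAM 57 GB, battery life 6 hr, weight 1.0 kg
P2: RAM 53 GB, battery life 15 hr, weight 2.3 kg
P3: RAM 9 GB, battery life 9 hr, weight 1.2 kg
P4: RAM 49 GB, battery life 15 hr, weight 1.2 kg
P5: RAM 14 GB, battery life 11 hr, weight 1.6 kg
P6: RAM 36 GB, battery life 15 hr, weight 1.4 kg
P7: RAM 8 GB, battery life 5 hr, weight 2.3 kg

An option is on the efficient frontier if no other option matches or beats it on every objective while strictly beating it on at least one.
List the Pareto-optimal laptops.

P1, P2, P4

P1: not dominated (best RAM).
P2: not dominated.
P3: dominated by P4 (RAM 49≥9, battery life 15≥9, weight 1.2≤1.2).
P4: not dominated.
P5: dominated by P4 (RAM 49≥14, battery life 15≥11, weight 1.2≤1.6).
P6: dominated by P4 (RAM 49≥36, battery life 15≥15, weight 1.2≤1.4).
P7: dominated by P1 (RAM 57≥8, battery life 6≥5, weight 1.0≤2.3).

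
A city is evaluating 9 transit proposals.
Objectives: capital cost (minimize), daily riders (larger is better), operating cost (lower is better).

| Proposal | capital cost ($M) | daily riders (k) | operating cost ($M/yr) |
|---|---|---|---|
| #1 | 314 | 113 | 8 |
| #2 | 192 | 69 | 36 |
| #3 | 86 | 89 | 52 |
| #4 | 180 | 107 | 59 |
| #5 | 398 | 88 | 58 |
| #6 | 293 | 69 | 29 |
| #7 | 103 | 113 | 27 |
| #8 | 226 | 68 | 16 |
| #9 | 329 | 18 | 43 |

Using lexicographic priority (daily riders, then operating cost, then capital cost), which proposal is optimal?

#1

First maximize daily riders: best is 113, kept {#1, #7}.
Then minimize operating cost: best is 8, kept {#1}.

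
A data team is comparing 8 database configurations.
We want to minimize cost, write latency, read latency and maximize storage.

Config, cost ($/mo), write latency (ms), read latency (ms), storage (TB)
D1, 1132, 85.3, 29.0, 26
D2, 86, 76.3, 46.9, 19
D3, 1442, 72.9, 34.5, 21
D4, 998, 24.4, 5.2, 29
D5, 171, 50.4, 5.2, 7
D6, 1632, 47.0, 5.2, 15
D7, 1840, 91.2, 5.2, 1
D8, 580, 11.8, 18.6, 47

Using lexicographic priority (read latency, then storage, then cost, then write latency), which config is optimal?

First minimize read latency: best is 5.2, kept {D4, D5, D6, D7}.
Then maximize storage: best is 29, kept {D4}.

D4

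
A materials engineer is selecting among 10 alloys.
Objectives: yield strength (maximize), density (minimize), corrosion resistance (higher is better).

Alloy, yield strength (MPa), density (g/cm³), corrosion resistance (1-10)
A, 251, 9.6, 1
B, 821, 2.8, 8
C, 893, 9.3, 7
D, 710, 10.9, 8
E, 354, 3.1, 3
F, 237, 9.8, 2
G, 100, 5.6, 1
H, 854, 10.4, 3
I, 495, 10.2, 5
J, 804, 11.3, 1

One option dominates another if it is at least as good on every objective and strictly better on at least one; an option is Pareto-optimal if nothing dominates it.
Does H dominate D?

No

H vs D: H is worse on corrosion resistance (3 vs 8), so it does not dominate D.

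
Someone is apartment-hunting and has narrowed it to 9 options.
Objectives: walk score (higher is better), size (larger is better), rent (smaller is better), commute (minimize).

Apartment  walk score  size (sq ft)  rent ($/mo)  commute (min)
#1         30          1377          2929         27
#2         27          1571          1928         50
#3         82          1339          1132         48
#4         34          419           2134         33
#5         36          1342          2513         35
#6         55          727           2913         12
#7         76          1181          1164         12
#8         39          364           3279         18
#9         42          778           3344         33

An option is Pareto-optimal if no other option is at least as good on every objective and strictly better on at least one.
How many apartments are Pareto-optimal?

#1: not dominated.
#2: not dominated (best size).
#3: not dominated (best walk score).
#4: dominated by #7 (walk score 76≥34, size 1181≥419, rent 1164≤2134, commute 12≤33).
#5: not dominated.
#6: dominated by #7 (walk score 76≥55, size 1181≥727, rent 1164≤2913, commute 12≤12).
#7: not dominated.
#8: dominated by #6 (walk score 55≥39, size 727≥364, rent 2913≤3279, commute 12≤18).
#9: dominated by #7 (walk score 76≥42, size 1181≥778, rent 1164≤3344, commute 12≤33).
Pareto-optimal: #1, #2, #3, #5, #7 → 5.

5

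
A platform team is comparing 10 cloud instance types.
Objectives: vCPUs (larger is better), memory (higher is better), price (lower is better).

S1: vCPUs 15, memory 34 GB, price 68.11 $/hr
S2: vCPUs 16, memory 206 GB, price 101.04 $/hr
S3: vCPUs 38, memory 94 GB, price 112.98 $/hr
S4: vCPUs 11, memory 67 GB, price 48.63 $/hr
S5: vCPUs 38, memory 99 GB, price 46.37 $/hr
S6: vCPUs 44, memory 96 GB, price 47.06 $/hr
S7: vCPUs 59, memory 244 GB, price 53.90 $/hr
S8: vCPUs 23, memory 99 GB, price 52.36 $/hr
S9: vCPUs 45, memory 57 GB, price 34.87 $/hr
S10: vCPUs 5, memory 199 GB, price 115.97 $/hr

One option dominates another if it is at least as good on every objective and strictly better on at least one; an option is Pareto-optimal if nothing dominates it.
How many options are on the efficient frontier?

S1: dominated by S5 (vCPUs 38≥15, memory 99≥34, price 46.37≤68.11).
S2: dominated by S7 (vCPUs 59≥16, memory 244≥206, price 53.90≤101.04).
S3: dominated by S5 (vCPUs 38≥38, memory 99≥94, price 46.37≤112.98).
S4: dominated by S5 (vCPUs 38≥11, memory 99≥67, price 46.37≤48.63).
S5: not dominated.
S6: not dominated.
S7: not dominated (best vCPUs).
S8: dominated by S5 (vCPUs 38≥23, memory 99≥99, price 46.37≤52.36).
S9: not dominated (best price).
S10: dominated by S2 (vCPUs 16≥5, memory 206≥199, price 101.04≤115.97).
Pareto-optimal: S5, S6, S7, S9 → 4.

4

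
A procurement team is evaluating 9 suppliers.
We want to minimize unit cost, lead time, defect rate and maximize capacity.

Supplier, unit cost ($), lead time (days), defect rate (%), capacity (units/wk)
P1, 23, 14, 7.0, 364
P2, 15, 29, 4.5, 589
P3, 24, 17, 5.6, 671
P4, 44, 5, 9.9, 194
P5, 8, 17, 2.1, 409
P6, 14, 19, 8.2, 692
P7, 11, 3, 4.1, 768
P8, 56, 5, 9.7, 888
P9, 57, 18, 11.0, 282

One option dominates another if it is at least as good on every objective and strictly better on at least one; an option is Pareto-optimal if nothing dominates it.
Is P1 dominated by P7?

Yes

P7 vs P1: unit cost 11≤23, lead time 3≤14, defect rate 4.1≤7.0, capacity 768≥364 — P7 is at least as good on every objective with at least one strict improvement.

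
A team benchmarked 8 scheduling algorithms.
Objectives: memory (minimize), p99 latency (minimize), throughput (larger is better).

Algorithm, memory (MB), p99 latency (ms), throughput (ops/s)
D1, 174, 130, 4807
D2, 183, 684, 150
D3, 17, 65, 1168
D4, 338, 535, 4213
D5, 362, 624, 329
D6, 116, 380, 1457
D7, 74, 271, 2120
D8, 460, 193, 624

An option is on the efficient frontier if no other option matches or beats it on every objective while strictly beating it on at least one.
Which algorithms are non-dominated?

D1: not dominated (best throughput).
D2: dominated by D1 (memory 174≤183, p99 latency 130≤684, throughput 4807≥150).
D3: not dominated (best memory).
D4: dominated by D1 (memory 174≤338, p99 latency 130≤535, throughput 4807≥4213).
D5: dominated by D1 (memory 174≤362, p99 latency 130≤624, throughput 4807≥329).
D6: dominated by D7 (memory 74≤116, p99 latency 271≤380, throughput 2120≥1457).
D7: not dominated.
D8: dominated by D1 (memory 174≤460, p99 latency 130≤193, throughput 4807≥624).

D1, D3, D7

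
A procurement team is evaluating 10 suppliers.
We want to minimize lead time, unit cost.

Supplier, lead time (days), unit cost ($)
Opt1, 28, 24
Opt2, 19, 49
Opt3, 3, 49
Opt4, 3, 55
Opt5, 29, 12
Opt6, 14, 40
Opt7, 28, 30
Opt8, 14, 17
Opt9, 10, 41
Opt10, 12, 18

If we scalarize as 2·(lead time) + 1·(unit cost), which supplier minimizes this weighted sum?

Opt10

Opt1: 2·28 + 1·24 = 80
Opt2: 2·19 + 1·49 = 87
Opt3: 2·3 + 1·49 = 55
Opt4: 2·3 + 1·55 = 61
Opt5: 2·29 + 1·12 = 70
Opt6: 2·14 + 1·40 = 68
Opt7: 2·28 + 1·30 = 86
Opt8: 2·14 + 1·17 = 45
Opt9: 2·10 + 1·41 = 61
Opt10: 2·12 + 1·18 = 42
Lowest: Opt10 at 42.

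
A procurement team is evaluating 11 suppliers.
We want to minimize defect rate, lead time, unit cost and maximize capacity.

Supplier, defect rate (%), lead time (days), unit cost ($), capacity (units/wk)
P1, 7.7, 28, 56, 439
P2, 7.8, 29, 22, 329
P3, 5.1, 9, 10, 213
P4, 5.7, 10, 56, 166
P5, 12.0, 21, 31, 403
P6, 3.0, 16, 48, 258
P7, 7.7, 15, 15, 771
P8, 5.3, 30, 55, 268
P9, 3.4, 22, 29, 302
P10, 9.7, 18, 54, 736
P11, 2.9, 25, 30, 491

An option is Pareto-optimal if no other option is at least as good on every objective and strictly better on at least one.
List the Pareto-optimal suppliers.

P3, P6, P7, P9, P11

P1: dominated by P7 (defect rate 7.7≤7.7, lead time 15≤28, unit cost 15≤56, capacity 771≥439).
P2: dominated by P7 (defect rate 7.7≤7.8, lead time 15≤29, unit cost 15≤22, capacity 771≥329).
P3: not dominated (best lead time).
P4: dominated by P3 (defect rate 5.1≤5.7, lead time 9≤10, unit cost 10≤56, capacity 213≥166).
P5: dominated by P7 (defect rate 7.7≤12.0, lead time 15≤21, unit cost 15≤31, capacity 771≥403).
P6: not dominated.
P7: not dominated (best capacity).
P8: dominated by P9 (defect rate 3.4≤5.3, lead time 22≤30, unit cost 29≤55, capacity 302≥268).
P9: not dominated.
P10: dominated by P7 (defect rate 7.7≤9.7, lead time 15≤18, unit cost 15≤54, capacity 771≥736).
P11: not dominated (best defect rate).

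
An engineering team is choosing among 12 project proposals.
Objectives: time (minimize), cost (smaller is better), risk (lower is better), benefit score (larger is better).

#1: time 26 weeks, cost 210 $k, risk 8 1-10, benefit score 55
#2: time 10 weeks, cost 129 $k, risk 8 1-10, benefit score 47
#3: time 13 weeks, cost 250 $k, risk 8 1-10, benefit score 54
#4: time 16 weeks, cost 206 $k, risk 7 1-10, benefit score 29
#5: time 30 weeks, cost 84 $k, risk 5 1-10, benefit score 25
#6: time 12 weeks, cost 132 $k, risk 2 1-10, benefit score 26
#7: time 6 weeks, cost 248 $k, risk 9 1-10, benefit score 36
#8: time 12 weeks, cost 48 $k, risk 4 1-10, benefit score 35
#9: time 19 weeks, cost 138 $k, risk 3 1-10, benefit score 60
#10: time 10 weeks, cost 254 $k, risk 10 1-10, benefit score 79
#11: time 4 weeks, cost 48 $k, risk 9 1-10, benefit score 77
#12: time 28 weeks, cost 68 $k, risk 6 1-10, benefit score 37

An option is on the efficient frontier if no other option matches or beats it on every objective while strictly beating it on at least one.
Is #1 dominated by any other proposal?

#9 vs #1: time 19≤26, cost 138≤210, risk 3≤8, benefit score 60≥55 — #9 is at least as good on every objective and strictly better on at least one, so #9 dominates #1.

Yes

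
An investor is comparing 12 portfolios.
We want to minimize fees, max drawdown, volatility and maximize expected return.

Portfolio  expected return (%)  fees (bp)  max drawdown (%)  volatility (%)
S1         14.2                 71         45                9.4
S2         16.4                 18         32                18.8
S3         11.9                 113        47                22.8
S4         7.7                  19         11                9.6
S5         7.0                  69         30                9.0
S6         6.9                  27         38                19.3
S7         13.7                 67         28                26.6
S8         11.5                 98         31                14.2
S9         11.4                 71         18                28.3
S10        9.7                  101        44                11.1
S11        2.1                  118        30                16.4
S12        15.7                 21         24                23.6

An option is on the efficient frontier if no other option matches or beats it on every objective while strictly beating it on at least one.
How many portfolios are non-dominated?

S1: not dominated.
S2: not dominated (best expected return).
S3: dominated by S1 (expected return 14.2≥11.9, fees 71≤113, max drawdown 45≤47, volatility 9.4≤22.8).
S4: not dominated (best max drawdown).
S5: not dominated (best volatility).
S6: dominated by S2 (expected return 16.4≥6.9, fees 18≤27, max drawdown 32≤38, volatility 18.8≤19.3).
S7: dominated by S12 (expected return 15.7≥13.7, fees 21≤67, max drawdown 24≤28, volatility 23.6≤26.6).
S8: not dominated.
S9: not dominated.
S10: not dominated.
S11: dominated by S4 (expected return 7.7≥2.1, fees 19≤118, max drawdown 11≤30, volatility 9.6≤16.4).
S12: not dominated.
Pareto-optimal: S1, S2, S4, S5, S8, S9, S10, S12 → 8.

8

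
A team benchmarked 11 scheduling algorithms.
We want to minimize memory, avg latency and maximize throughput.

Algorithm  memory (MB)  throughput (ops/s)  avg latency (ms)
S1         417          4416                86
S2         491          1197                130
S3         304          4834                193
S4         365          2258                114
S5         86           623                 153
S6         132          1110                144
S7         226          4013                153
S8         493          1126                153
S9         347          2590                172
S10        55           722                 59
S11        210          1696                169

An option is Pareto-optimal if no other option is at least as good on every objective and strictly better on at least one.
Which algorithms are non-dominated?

S1, S3, S4, S6, S7, S10, S11

S1: not dominated.
S2: dominated by S1 (memory 417≤491, throughput 4416≥1197, avg latency 86≤130).
S3: not dominated (best throughput).
S4: not dominated.
S5: dominated by S10 (memory 55≤86, throughput 722≥623, avg latency 59≤153).
S6: not dominated.
S7: not dominated.
S8: dominated by S1 (memory 417≤493, throughput 4416≥1126, avg latency 86≤153).
S9: dominated by S7 (memory 226≤347, throughput 4013≥2590, avg latency 153≤172).
S10: not dominated (best memory).
S11: not dominated.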